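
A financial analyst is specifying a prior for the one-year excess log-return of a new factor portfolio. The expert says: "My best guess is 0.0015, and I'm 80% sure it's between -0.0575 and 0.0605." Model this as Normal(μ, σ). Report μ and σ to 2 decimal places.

μ = 0.00, σ = 0.05

A symmetric 80% interval runs μ ± z·σ with z = 1.282.
Half-width = 0.059, so σ = 0.059/1.282 = 0.05.
μ is the stated best guess, 0.00.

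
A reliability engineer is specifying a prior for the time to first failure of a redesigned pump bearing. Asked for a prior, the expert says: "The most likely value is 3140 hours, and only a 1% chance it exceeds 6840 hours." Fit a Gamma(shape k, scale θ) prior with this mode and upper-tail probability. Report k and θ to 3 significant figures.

Gamma(k,θ) with k>1 has mode (k−1)θ, so θ = 3140/(k−1).
Need P(X < 6840) = 0.99 with θ tied to k this way. Start at k = 2, θ = 3140: P(X<6840) ≈ 0.640.
Too low — raise k to concentrate. Iterating converges to k ≈ 8.97.
Then θ = 3140/(8.97−1) ≈ 394.

k ≈ 8.97, θ ≈ 394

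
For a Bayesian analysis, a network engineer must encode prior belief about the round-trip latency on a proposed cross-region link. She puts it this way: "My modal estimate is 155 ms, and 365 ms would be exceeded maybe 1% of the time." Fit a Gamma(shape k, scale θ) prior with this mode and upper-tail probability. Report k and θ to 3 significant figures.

k ≈ 7.48, θ ≈ 23.9

Gamma(k,θ) with k>1 has mode (k−1)θ, so θ = 155/(k−1).
Need P(X < 365) = 0.99 with θ tied to k this way. Start at k = 2, θ = 155: P(X<365) ≈ 0.682.
Too low — raise k to concentrate. Iterating converges to k ≈ 7.48.
Then θ = 155/(7.48−1) ≈ 23.9.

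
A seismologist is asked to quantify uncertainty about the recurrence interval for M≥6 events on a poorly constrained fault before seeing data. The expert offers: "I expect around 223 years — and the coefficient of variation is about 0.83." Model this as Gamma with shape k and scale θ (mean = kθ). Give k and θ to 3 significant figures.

For Gamma(k, scale θ): mean = kθ, variance = kθ², so CV = 1/√k.
CV = 0.83, hence k = 1/CV² = 1.45.
Then θ = mean/k = 223/1.45 = 154.

k ≈ 1.45, θ ≈ 154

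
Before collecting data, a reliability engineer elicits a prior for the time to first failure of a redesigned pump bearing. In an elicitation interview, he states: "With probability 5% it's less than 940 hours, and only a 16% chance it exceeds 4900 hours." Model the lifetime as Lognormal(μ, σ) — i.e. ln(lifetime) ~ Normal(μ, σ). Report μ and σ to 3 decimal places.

μ ≈ 7.875, σ ≈ 0.626

If T ~ Lognormal(μ,σ) then ln T ~ Normal(μ,σ), so the p-quantile of ln T is μ + z_p·σ.
ln(940) = 6.846 and ln(4900) = 8.497; z_{0.05} = -1.645, z_{0.84} = 0.9945.
σ = (8.497 − 6.846)/(0.9945 − (-1.645)) = 0.626.
μ = 6.846 − (-1.645)·0.626 = 7.875.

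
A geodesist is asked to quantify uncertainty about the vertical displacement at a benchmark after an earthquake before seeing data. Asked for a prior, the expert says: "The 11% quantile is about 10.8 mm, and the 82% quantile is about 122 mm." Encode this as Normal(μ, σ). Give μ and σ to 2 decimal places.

μ = 74.48, σ = 51.92

For Normal(μ,σ), the p-quantile is μ + z_p·σ. Here z_{0.11} = -1.227, z_{0.82} = 0.9154.
So 10.8 = μ − 1.227σ and 122 = μ + 0.9154σ.
Subtracting: σ = (122 − 10.8)/(0.9154 − (-1.227)) = 51.92.
Then μ = 10.8 − (-1.227)·51.92 = 74.48.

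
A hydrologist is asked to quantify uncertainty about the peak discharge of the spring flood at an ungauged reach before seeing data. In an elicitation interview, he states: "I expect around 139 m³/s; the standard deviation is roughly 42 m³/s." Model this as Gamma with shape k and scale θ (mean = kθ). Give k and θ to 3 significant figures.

For Gamma(k, scale θ): mean = kθ, variance = kθ², so CV = 1/√k.
CV = SD/mean = 42/139 = 0.3022, hence k = 1/CV² = 11.
Then θ = mean/k = 139/11 = 12.7.

k ≈ 11, θ ≈ 12.7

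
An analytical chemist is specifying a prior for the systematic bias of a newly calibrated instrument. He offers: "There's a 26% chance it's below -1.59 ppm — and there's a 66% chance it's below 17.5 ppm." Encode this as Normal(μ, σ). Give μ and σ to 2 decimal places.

For Normal(μ,σ), the p-quantile is μ + z_p·σ. Here z_{0.26} = -0.6433, z_{0.66} = 0.4125.
So -1.59 = μ − 0.6433σ and 17.5 = μ + 0.4125σ.
Subtracting: σ = (17.5 − -1.59)/(0.4125 − (-0.6433)) = 18.08.
Then μ = -1.59 − (-0.6433)·18.08 = 10.04.

μ = 10.04, σ = 18.08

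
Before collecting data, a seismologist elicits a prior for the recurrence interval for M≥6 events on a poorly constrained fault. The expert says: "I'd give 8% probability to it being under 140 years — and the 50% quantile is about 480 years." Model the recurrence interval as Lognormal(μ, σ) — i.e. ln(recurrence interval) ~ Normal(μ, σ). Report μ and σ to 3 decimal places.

μ ≈ 6.174, σ ≈ 0.877

If T ~ Lognormal(μ,σ) then ln T ~ Normal(μ,σ), so the p-quantile of ln T is μ + z_p·σ.
ln(140) = 4.942 and ln(480) = 6.174; z_{0.08} = -1.405, z_{0.5} = 0.
σ = (6.174 − 4.942)/(0 − (-1.405)) = 0.877.
μ = 4.942 − (-1.405)·0.877 = 6.174.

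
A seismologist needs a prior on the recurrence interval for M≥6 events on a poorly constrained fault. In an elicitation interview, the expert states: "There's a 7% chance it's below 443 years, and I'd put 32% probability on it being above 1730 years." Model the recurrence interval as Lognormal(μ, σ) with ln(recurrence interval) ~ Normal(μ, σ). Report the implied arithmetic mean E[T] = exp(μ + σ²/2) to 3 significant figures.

E[T] ≈ 1590 years

If T ~ Lognormal(μ,σ) then ln T ~ Normal(μ,σ), so the p-quantile of ln T is μ + z_p·σ.
ln(443) = 6.094 and ln(1730) = 7.456; z_{0.07} = -1.476, z_{0.68} = 0.4677.
σ = (7.456 − 6.094)/(0.4677 − (-1.476)) = 0.701.
μ = 6.094 − (-1.476)·0.701 = 7.128.
E[T] = exp(μ + σ²/2) = exp(7.128 + 0.2457) = 1590 years.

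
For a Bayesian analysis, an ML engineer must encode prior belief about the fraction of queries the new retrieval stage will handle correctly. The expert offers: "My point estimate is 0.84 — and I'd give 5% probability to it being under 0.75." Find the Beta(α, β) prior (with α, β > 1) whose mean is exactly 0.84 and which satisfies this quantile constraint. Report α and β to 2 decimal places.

With mean 0.84 fixed, write α = 0.84s, β = 0.16s where s = α+β.
Need P(θ < 0.75) = 0.05 under Beta(0.84s, 0.16s). Normal approximation: (q−m)/√(m(1−m)/s) ≈ z_{0.05} = -1.64, so s ≈ 0.84·0.16·(-1.64)²/(0.75−0.84)² = 44.9.
At s = 44.9: P(θ<0.75) ≈ 0.061. Adjusting to match 0.05 gives s ≈ 51.75.
So α = 0.84·51.75 ≈ 43.47, β = 0.16·51.75 ≈ 8.28.

α ≈ 43.47, β ≈ 8.28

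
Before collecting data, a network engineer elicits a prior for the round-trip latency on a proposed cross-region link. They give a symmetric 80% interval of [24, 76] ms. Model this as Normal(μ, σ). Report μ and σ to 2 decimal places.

μ = 50.00, σ = 20.29

A symmetric 80% interval runs μ ± z·σ with z = 1.282.
Half-width = 26, so σ = 26/1.282 = 20.29.
μ is the interval midpoint, 50.00.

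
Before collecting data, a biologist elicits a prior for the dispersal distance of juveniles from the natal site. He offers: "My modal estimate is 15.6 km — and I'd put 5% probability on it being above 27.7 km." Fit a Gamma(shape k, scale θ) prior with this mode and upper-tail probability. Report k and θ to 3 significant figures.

k ≈ 9.46, θ ≈ 1.84

Gamma(k,θ) with k>1 has mode (k−1)θ, so θ = 15.6/(k−1).
Need P(X < 27.7) = 0.95 with θ tied to k this way. Start at k = 2, θ = 15.6: P(X<27.7) ≈ 0.530.
Too low — raise k to concentrate. Iterating converges to k ≈ 9.46.
Then θ = 15.6/(9.46−1) ≈ 1.84.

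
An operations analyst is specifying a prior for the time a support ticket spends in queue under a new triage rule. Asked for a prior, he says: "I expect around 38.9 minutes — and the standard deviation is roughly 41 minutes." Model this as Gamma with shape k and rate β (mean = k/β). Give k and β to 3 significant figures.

k ≈ 0.9, β ≈ 0.0231

For Gamma(k, rate β): mean = k/β, variance = k/β², so CV = 1/√k.
CV = SD/mean = 41/38.9 = 1.054, hence k = 1/CV² = 0.9.
Then β = k/mean = 0.9/38.9 = 0.0231.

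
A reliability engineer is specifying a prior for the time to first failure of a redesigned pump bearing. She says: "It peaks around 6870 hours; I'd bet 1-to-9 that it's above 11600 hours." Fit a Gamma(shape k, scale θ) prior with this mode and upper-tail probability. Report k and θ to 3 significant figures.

Gamma(k,θ) with k>1 has mode (k−1)θ, so θ = 6870/(k−1).
Need P(X < 11600) = 0.9 with θ tied to k this way. Start at k = 2, θ = 6870: P(X<11600) ≈ 0.503.
Too low — raise k to concentrate. Iterating converges to k ≈ 7.89.
Then θ = 6870/(7.89−1) ≈ 997.

k ≈ 7.89, θ ≈ 997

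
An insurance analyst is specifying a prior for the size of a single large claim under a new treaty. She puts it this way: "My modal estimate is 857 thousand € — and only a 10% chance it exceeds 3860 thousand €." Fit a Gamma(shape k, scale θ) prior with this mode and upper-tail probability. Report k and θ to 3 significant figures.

k ≈ 1.8, θ ≈ 1080

Gamma(k,θ) with k>1 has mode (k−1)θ, so θ = 857/(k−1).
Need P(X < 3860) = 0.9 with θ tied to k this way. Start at k = 2, θ = 857: P(X<3860) ≈ 0.939.
Too high — lower k to spread out. Iterating converges to k ≈ 1.8.
Then θ = 857/(1.8−1) ≈ 1080.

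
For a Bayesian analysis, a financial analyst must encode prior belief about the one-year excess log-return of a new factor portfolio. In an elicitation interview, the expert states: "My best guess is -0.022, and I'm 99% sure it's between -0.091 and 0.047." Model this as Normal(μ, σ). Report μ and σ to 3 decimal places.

A symmetric 99% interval runs μ ± z·σ with z = 2.576.
Half-width = 0.069, so σ = 0.069/2.576 = 0.027.
μ is the stated best guess, -0.022.

μ = -0.022, σ = 0.027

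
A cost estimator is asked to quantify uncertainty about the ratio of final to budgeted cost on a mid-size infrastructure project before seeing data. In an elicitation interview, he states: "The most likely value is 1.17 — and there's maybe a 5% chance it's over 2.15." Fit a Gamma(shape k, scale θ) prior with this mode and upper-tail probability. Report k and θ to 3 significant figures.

k ≈ 8.52, θ ≈ 0.156

Gamma(k,θ) with k>1 has mode (k−1)θ, so θ = 1.17/(k−1).
Need P(X < 2.15) = 0.95 with θ tied to k this way. Start at k = 2, θ = 1.17: P(X<2.15) ≈ 0.548.
Too low — raise k to concentrate. Iterating converges to k ≈ 8.52.
Then θ = 1.17/(8.52−1) ≈ 0.156.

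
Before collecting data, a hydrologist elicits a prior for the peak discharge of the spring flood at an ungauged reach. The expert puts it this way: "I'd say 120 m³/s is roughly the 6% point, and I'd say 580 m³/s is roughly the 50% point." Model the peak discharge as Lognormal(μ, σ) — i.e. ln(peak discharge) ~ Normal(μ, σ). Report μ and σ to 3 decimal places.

μ ≈ 6.363, σ ≈ 1.013

If T ~ Lognormal(μ,σ) then ln T ~ Normal(μ,σ), so the p-quantile of ln T is μ + z_p·σ.
ln(120) = 4.787 and ln(580) = 6.363; z_{0.06} = -1.555, z_{0.5} = 0.
σ = (6.363 − 4.787)/(0 − (-1.555)) = 1.013.
μ = 4.787 − (-1.555)·1.013 = 6.363.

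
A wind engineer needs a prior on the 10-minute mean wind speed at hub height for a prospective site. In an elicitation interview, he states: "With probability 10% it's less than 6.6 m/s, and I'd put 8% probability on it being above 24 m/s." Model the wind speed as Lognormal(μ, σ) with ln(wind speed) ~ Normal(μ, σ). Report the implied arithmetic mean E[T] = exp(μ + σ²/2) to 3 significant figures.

If T ~ Lognormal(μ,σ) then ln T ~ Normal(μ,σ), so the p-quantile of ln T is μ + z_p·σ.
ln(6.6) = 1.887 and ln(24) = 3.178; z_{0.1} = -1.282, z_{0.92} = 1.405.
σ = (3.178 − 1.887)/(1.405 − (-1.282)) = 0.481.
μ = 1.887 − (-1.282)·0.481 = 2.503.
E[T] = exp(μ + σ²/2) = exp(2.503 + 0.1155) = 13.7 m/s.

E[T] ≈ 13.7 m/s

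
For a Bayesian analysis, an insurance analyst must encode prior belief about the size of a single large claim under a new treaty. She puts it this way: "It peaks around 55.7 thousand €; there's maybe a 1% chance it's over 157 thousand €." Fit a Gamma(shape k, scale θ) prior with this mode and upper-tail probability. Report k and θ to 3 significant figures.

k ≈ 5.25, θ ≈ 13.1

Gamma(k,θ) with k>1 has mode (k−1)θ, so θ = 55.7/(k−1).
Need P(X < 157) = 0.99 with θ tied to k this way. Start at k = 2, θ = 55.7: P(X<157) ≈ 0.772.
Too low — raise k to concentrate. Iterating converges to k ≈ 5.25.
Then θ = 55.7/(5.25−1) ≈ 13.1.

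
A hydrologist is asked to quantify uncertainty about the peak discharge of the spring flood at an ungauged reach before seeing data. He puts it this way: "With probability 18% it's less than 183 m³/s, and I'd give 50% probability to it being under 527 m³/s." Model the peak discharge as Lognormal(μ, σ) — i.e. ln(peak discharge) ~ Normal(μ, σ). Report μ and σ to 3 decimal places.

If T ~ Lognormal(μ,σ) then ln T ~ Normal(μ,σ), so the p-quantile of ln T is μ + z_p·σ.
ln(183) = 5.209 and ln(527) = 6.267; z_{0.18} = -0.9154, z_{0.5} = 0.
σ = (6.267 − 5.209)/(0 − (-0.9154)) = 1.156.
μ = 5.209 − (-0.9154)·1.156 = 6.267.

μ ≈ 6.267, σ ≈ 1.156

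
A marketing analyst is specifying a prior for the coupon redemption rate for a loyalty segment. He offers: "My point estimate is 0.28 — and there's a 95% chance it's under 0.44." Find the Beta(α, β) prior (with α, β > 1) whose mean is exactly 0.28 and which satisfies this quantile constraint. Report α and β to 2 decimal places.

With mean 0.28 fixed, write α = 0.28s, β = 0.72s where s = α+β.
Need P(θ < 0.44) = 0.95 under Beta(0.28s, 0.72s). Normal approximation: (q−m)/√(m(1−m)/s) ≈ z_{0.95} = 1.64, so s ≈ 0.28·0.72·(1.64)²/(0.44−0.28)² = 21.3.
At s = 21.3: P(θ<0.44) ≈ 0.942. Adjusting to match 0.95 gives s ≈ 23.41.
So α = 0.28·23.41 ≈ 6.55, β = 0.72·23.41 ≈ 16.85.

α ≈ 6.55, β ≈ 16.85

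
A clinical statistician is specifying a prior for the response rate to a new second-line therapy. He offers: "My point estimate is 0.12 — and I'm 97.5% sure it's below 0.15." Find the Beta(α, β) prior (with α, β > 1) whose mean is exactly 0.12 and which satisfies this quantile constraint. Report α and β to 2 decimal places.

With mean 0.12 fixed, write α = 0.12s, β = 0.88s where s = α+β.
Need P(θ < 0.15) = 0.975 under Beta(0.12s, 0.88s). Normal approximation: (q−m)/√(m(1−m)/s) ≈ z_{0.975} = 1.96, so s ≈ 0.12·0.88·(1.96)²/(0.15−0.12)² = 450.7.
At s = 450.7: P(θ<0.15) ≈ 0.969. Adjusting to match 0.975 gives s ≈ 495.37.
So α = 0.12·495.37 ≈ 59.44, β = 0.88·495.37 ≈ 435.93.

α ≈ 59.44, β ≈ 435.93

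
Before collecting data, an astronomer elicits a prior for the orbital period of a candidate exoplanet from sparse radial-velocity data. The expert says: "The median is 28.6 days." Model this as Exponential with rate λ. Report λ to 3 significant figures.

λ ≈ 0.0242

Exponential median = ln 2 / λ, so λ = ln 2 / 28.6 = 0.0242.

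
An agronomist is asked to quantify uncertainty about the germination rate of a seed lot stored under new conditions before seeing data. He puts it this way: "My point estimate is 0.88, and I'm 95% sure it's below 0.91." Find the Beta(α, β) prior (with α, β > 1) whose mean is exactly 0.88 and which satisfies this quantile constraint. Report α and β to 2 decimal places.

With mean 0.88 fixed, write α = 0.88s, β = 0.12s where s = α+β.
Need P(θ < 0.91) = 0.95 under Beta(0.88s, 0.12s). Normal approximation: (q−m)/√(m(1−m)/s) ≈ z_{0.95} = 1.64, so s ≈ 0.88·0.12·(1.64)²/(0.91−0.88)² = 317.5.
At s = 317.5: P(θ<0.91) ≈ 0.959. Adjusting to match 0.95 gives s ≈ 285.50.
So α = 0.88·285.50 ≈ 251.24, β = 0.12·285.50 ≈ 34.26.

α ≈ 251.24, β ≈ 34.26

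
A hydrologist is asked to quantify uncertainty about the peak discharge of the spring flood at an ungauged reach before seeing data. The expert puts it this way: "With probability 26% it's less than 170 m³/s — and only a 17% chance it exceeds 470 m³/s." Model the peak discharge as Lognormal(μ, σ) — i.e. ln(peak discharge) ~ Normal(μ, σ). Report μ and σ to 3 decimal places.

If T ~ Lognormal(μ,σ) then ln T ~ Normal(μ,σ), so the p-quantile of ln T is μ + z_p·σ.
ln(170) = 5.136 and ln(470) = 6.153; z_{0.26} = -0.6433, z_{0.83} = 0.9542.
σ = (6.153 − 5.136)/(0.9542 − (-0.6433)) = 0.637.
μ = 5.136 − (-0.6433)·0.637 = 5.545.

μ ≈ 5.545, σ ≈ 0.637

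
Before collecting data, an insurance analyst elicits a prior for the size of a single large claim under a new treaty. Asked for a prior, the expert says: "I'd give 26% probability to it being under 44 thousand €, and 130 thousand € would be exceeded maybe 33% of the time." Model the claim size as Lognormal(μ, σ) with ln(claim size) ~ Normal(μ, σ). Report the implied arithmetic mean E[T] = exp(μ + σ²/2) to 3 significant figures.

E[T] ≈ 138 thousand €

If T ~ Lognormal(μ,σ) then ln T ~ Normal(μ,σ), so the p-quantile of ln T is μ + z_p·σ.
ln(44) = 3.784 and ln(130) = 4.868; z_{0.26} = -0.6433, z_{0.67} = 0.4399.
σ = (4.868 − 3.784)/(0.4399 − (-0.6433)) = 1.000.
μ = 3.784 − (-0.6433)·1.000 = 4.428.
E[T] = exp(μ + σ²/2) = exp(4.428 + 0.5001) = 138 thousand €.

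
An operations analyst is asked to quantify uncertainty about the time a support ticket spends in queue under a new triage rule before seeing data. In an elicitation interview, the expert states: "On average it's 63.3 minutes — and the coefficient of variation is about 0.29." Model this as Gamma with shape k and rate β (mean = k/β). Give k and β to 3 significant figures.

For Gamma(k, rate β): mean = k/β, variance = k/β², so CV = 1/√k.
CV = 0.29, hence k = 1/CV² = 11.9.
Then β = k/mean = 11.9/63.3 = 0.188.

k ≈ 11.9, β ≈ 0.188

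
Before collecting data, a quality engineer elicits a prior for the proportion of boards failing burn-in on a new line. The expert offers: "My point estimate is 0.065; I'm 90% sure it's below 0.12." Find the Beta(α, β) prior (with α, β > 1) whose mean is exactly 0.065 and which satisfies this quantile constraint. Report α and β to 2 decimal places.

α ≈ 2.34, β ≈ 33.70

With mean 0.065 fixed, write α = 0.065s, β = 0.935s where s = α+β.
Need P(θ < 0.12) = 0.9 under Beta(0.065s, 0.935s). Normal approximation: (q−m)/√(m(1−m)/s) ≈ z_{0.9} = 1.28, so s ≈ 0.065·0.935·(1.28)²/(0.12−0.065)² = 33.0.
At s = 33.0: P(θ<0.12) ≈ 0.893. Adjusting to match 0.9 gives s ≈ 36.04.
So α = 0.065·36.04 ≈ 2.34, β = 0.935·36.04 ≈ 33.70.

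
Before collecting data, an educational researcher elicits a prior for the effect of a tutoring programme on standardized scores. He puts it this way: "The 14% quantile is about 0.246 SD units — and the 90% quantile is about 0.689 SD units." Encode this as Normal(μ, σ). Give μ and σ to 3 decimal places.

μ = 0.449, σ = 0.188

The p-quantile of Normal(μ,σ) is μ + z_p·σ, with z_{0.14} = -1.08 and z_{0.9} = 1.282.
Eliminate σ: μ = (z₂·x₁ − z₁·x₂)/(z₂ − z₁) = (1.282·0.246 − (-1.08)·0.689)/2.362 = 0.449.
Then σ = (x₂ − x₁)/(z₂ − z₁) = (0.689 − 0.246)/2.362 = 0.188.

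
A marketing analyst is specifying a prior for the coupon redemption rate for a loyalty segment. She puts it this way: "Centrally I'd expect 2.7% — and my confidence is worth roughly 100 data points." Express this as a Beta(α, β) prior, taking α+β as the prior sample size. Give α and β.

α = 2.7, β = 97.3

Under the effective-sample-size interpretation, Beta(α, β) has prior mean α/(α+β) and prior sample size α+β.
So α+β = 100 and α/(α+β) = 0.027, giving α = 0.027·100 = 2.7 and β = 100 − 2.7 = 97.3.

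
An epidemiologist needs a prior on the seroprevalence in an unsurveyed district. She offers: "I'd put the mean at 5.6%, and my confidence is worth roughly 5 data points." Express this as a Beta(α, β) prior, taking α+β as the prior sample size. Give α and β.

Under the effective-sample-size interpretation, Beta(α, β) has prior mean α/(α+β) and prior sample size α+β.
So α+β = 5 and α/(α+β) = 0.056, giving α = 0.056·5 = 0.28 and β = 5 − 0.28 = 4.72.

α = 0.28, β = 4.72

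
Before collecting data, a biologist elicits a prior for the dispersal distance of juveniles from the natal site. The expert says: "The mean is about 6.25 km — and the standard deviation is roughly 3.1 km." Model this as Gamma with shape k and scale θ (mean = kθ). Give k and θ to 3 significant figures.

k ≈ 4.06, θ ≈ 1.54

For Gamma(k, scale θ): mean = kθ, variance = kθ², so CV = 1/√k.
CV = SD/mean = 3.1/6.25 = 0.496, hence k = 1/CV² = 4.06.
Then θ = mean/k = 6.25/4.06 = 1.54.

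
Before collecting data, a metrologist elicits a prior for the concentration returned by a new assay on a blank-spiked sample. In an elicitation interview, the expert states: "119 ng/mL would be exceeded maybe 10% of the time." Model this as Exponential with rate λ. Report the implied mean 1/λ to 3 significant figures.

mean ≈ 51.7 ng/mL

P(T > 119.0) = e^(−λ·119.0) = 0.1, so λ = −ln(0.1)/119.0 = 0.0193.
Mean = 1/λ = 51.7 ng/mL.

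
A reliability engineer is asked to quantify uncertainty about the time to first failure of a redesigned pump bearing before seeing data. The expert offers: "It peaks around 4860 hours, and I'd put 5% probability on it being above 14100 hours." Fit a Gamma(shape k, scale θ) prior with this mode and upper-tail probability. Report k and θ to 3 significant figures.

k ≈ 3.35, θ ≈ 2070

Gamma(k,θ) with k>1 has mode (k−1)θ, so θ = 4860/(k−1).
Need P(X < 14100) = 0.95 with θ tied to k this way. Start at k = 2, θ = 4860: P(X<14100) ≈ 0.786.
Too low — raise k to concentrate. Iterating converges to k ≈ 3.35.
Then θ = 4860/(3.35−1) ≈ 2070.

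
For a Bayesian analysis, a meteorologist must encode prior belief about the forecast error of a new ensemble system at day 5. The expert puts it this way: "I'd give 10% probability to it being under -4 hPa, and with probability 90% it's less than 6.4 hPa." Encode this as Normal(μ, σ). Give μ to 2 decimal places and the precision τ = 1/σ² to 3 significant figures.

μ = 1.20, τ = 0.0607

For Normal(μ,σ), the p-quantile is μ + z_p·σ. Here z_{0.1} = -1.282, z_{0.9} = 1.282.
So -4 = μ − 1.282σ and 6.4 = μ + 1.282σ.
Subtracting: σ = (6.4 − -4)/(1.282 − (-1.282)) = 4.06.
Then μ = -4 − (-1.282)·4.06 = 1.20.
Precision τ = 1/σ² = 1/4.058² = 0.0607.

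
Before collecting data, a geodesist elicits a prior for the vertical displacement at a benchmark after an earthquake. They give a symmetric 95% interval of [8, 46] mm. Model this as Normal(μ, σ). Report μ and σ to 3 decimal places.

μ = 27.000, σ = 9.694

A symmetric 95% interval runs μ ± z·σ with z = 1.96.
Half-width = 19, so σ = 19/1.96 = 9.694.
μ is the interval midpoint, 27.000.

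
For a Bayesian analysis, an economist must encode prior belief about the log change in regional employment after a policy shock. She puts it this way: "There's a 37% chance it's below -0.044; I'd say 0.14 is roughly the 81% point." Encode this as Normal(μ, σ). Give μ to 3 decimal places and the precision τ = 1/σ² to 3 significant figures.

The p-quantile of Normal(μ,σ) is μ + z_p·σ, with z_{0.37} = -0.3319 and z_{0.81} = 0.8779.
Eliminate σ: μ = (z₂·x₁ − z₁·x₂)/(z₂ − z₁) = (0.8779·-0.044 − (-0.3319)·0.14)/1.21 = 0.006.
Then σ = (x₂ − x₁)/(z₂ − z₁) = (0.14 − -0.044)/1.21 = 0.152.
Precision τ = 1/σ² = 1/0.1521² = 43.2.

μ = 0.006, τ = 43.2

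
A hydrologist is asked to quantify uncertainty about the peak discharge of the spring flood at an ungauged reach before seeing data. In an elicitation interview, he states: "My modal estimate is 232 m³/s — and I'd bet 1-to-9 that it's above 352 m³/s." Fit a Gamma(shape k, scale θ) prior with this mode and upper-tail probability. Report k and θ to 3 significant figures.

k ≈ 11.7, θ ≈ 21.6

Gamma(k,θ) with k>1 has mode (k−1)θ, so θ = 232/(k−1).
Need P(X < 352) = 0.9 with θ tied to k this way. Start at k = 2, θ = 232: P(X<352) ≈ 0.448.
Too low — raise k to concentrate. Iterating converges to k ≈ 11.7.
Then θ = 232/(11.7−1) ≈ 21.6.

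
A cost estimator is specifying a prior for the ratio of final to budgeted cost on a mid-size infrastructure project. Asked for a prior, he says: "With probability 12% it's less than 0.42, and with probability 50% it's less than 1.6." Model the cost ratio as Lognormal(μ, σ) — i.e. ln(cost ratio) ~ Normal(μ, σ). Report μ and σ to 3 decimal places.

μ ≈ 0.470, σ ≈ 1.138

If T ~ Lognormal(μ,σ) then ln T ~ Normal(μ,σ), so the p-quantile of ln T is μ + z_p·σ.
ln(0.42) = -0.8675 and ln(1.6) = 0.47; z_{0.12} = -1.175, z_{0.5} = 0.
σ = (0.47 − -0.8675)/(0 − (-1.175)) = 1.138.
μ = -0.8675 − (-1.175)·1.138 = 0.470.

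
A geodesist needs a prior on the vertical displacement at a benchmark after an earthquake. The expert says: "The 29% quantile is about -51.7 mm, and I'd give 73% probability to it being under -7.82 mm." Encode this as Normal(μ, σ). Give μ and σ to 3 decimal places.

μ = -30.878, σ = 37.627

The p-quantile of Normal(μ,σ) is μ + z_p·σ, with z_{0.29} = -0.5534 and z_{0.73} = 0.6128.
Eliminate σ: μ = (z₂·x₁ − z₁·x₂)/(z₂ − z₁) = (0.6128·-51.7 − (-0.5534)·-7.82)/1.166 = -30.878.
Then σ = (x₂ − x₁)/(z₂ − z₁) = (-7.82 − -51.7)/1.166 = 37.627.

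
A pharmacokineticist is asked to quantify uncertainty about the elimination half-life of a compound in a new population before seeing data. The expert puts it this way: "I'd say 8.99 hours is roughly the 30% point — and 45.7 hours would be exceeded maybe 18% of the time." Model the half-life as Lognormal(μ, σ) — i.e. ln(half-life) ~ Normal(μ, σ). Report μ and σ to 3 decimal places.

μ ≈ 2.788, σ ≈ 1.129

If T ~ Lognormal(μ,σ) then ln T ~ Normal(μ,σ), so the p-quantile of ln T is μ + z_p·σ.
ln(8.99) = 2.196 and ln(45.7) = 3.822; z_{0.3} = -0.5244, z_{0.82} = 0.9154.
σ = (3.822 − 2.196)/(0.9154 − (-0.5244)) = 1.129.
μ = 2.196 − (-0.5244)·1.129 = 2.788.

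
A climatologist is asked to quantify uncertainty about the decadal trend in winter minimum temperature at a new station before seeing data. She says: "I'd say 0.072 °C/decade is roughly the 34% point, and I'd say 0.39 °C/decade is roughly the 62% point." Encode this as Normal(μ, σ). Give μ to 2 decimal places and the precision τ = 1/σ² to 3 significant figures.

μ = 0.25, τ = 5.1

The p-quantile of Normal(μ,σ) is μ + z_p·σ, with z_{0.34} = -0.4125 and z_{0.62} = 0.3055.
Eliminate σ: μ = (z₂·x₁ − z₁·x₂)/(z₂ − z₁) = (0.3055·0.072 − (-0.4125)·0.39)/0.7179 = 0.25.
Then σ = (x₂ − x₁)/(z₂ − z₁) = (0.39 − 0.072)/0.7179 = 0.44.
Precision τ = 1/σ² = 1/0.4429² = 5.1.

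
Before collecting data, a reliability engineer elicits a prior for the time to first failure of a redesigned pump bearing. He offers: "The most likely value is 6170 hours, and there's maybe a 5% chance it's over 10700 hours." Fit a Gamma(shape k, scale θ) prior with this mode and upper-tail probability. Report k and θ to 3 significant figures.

Gamma(k,θ) with k>1 has mode (k−1)θ, so θ = 6170/(k−1).
Need P(X < 10700) = 0.95 with θ tied to k this way. Start at k = 2, θ = 6170: P(X<10700) ≈ 0.517.
Too low — raise k to concentrate. Iterating converges to k ≈ 10.2.
Then θ = 6170/(10.2−1) ≈ 670.

k ≈ 10.2, θ ≈ 670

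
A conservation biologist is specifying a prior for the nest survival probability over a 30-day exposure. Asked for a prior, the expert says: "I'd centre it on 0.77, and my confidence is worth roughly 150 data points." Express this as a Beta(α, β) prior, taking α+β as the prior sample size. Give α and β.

Under the effective-sample-size interpretation, Beta(α, β) has prior mean α/(α+β) and prior sample size α+β.
So α+β = 150 and α/(α+β) = 0.77, giving α = 0.77·150 = 115.5 and β = 150 − 115.5 = 34.5.

α = 115.5, β = 34.5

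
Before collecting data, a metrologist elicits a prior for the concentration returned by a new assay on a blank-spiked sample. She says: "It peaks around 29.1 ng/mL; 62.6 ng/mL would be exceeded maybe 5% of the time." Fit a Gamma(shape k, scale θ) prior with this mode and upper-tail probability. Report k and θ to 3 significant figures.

Gamma(k,θ) with k>1 has mode (k−1)θ, so θ = 29.1/(k−1).
Need P(X < 62.6) = 0.95 with θ tied to k this way. Start at k = 2, θ = 29.1: P(X<62.6) ≈ 0.633.
Too low — raise k to concentrate. Iterating converges to k ≈ 5.7.
Then θ = 29.1/(5.7−1) ≈ 6.19.

k ≈ 5.7, θ ≈ 6.19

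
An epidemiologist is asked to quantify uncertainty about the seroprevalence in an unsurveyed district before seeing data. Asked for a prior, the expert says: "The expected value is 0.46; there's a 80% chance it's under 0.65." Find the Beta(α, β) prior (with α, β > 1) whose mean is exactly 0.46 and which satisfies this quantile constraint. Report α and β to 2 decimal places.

With mean 0.46 fixed, write α = 0.46s, β = 0.54s where s = α+β.
Need P(θ < 0.65) = 0.8 under Beta(0.46s, 0.54s). Normal approximation: (q−m)/√(m(1−m)/s) ≈ z_{0.8} = 0.842, so s ≈ 0.46·0.54·(0.842)²/(0.65−0.46)² = 4.9.
At s = 4.9: P(θ<0.65) ≈ 0.799. Adjusting to match 0.8 gives s ≈ 4.91.
So α = 0.46·4.91 ≈ 2.26, β = 0.54·4.91 ≈ 2.65.

α ≈ 2.26, β ≈ 2.65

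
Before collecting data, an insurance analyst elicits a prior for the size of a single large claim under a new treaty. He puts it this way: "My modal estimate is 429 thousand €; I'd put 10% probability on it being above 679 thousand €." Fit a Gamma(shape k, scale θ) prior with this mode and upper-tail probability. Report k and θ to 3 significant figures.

k ≈ 9.9, θ ≈ 48.2

Gamma(k,θ) with k>1 has mode (k−1)θ, so θ = 429/(k−1).
Need P(X < 679) = 0.9 with θ tied to k this way. Start at k = 2, θ = 429: P(X<679) ≈ 0.469.
Too low — raise k to concentrate. Iterating converges to k ≈ 9.9.
Then θ = 429/(9.9−1) ≈ 48.2.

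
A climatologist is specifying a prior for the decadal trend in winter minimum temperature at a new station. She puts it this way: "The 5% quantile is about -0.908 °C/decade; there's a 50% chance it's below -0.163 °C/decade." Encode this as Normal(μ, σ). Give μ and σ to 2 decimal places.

μ = -0.16, σ = 0.45

The p-quantile of Normal(μ,σ) is μ + z_p·σ, with z_{0.05} = -1.645 and z_{0.5} = 0.
Eliminate σ: μ = (z₂·x₁ − z₁·x₂)/(z₂ − z₁) = (0·-0.908 − (-1.645)·-0.163)/1.645 = -0.16.
Then σ = (x₂ − x₁)/(z₂ − z₁) = (-0.163 − -0.908)/1.645 = 0.45.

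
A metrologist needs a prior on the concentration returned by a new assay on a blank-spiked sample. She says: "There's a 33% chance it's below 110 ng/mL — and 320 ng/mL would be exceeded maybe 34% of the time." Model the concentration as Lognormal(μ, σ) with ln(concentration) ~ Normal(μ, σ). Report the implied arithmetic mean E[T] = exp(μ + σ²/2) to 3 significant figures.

E[T] ≈ 418 ng/mL

If T ~ Lognormal(μ,σ) then ln T ~ Normal(μ,σ), so the p-quantile of ln T is μ + z_p·σ.
ln(110) = 4.7 and ln(320) = 5.768; z_{0.33} = -0.4399, z_{0.66} = 0.4125.
σ = (5.768 − 4.7)/(0.4125 − (-0.4399)) = 1.253.
μ = 4.7 − (-0.4399)·1.253 = 5.252.
E[T] = exp(μ + σ²/2) = exp(5.252 + 0.7847) = 418 ng/mL.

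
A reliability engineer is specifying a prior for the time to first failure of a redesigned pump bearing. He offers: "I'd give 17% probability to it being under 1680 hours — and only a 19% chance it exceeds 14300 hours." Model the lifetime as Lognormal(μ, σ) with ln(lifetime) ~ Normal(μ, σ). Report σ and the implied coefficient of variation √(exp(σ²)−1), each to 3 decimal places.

σ ≈ 1.169, CV ≈ 1.709

If T ~ Lognormal(μ,σ) then ln T ~ Normal(μ,σ), so the p-quantile of ln T is μ + z_p·σ.
ln(1680) = 7.427 and ln(14300) = 9.568; z_{0.17} = -0.9542, z_{0.81} = 0.8779.
σ = (9.568 − 7.427)/(0.8779 − (-0.9542)) = 1.169.
μ = 7.427 − (-0.9542)·1.169 = 8.542.
CV = √(exp(σ²)−1) = √(exp(1.3663)−1) = 1.709.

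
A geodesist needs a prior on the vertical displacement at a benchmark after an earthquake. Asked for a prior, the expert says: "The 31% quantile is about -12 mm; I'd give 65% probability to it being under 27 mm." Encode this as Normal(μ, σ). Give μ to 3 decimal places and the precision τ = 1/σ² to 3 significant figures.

μ = 9.946, τ = 0.00051

For Normal(μ,σ), the p-quantile is μ + z_p·σ. Here z_{0.31} = -0.4959, z_{0.65} = 0.3853.
So -12 = μ − 0.4959σ and 27 = μ + 0.3853σ.
Subtracting: σ = (27 − -12)/(0.3853 − (-0.4959)) = 44.259.
Then μ = -12 − (-0.4959)·44.259 = 9.946.
Precision τ = 1/σ² = 1/44.26² = 0.00051.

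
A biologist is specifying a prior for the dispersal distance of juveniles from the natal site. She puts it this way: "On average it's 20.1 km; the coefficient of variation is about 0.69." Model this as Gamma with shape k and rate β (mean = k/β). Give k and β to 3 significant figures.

For Gamma(k, rate β): mean = k/β, variance = k/β², so CV = 1/√k.
CV = 0.69, hence k = 1/CV² = 2.1.
Then β = k/mean = 2.1/20.1 = 0.104.

k ≈ 2.1, β ≈ 0.104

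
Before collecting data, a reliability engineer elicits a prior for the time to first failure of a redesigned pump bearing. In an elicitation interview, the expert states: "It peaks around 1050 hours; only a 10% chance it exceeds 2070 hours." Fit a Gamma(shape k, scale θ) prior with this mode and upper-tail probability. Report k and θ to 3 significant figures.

k ≈ 5.16, θ ≈ 252

Gamma(k,θ) with k>1 has mode (k−1)θ, so θ = 1050/(k−1).
Need P(X < 2070) = 0.9 with θ tied to k this way. Start at k = 2, θ = 1050: P(X<2070) ≈ 0.586.
Too low — raise k to concentrate. Iterating converges to k ≈ 5.16.
Then θ = 1050/(5.16−1) ≈ 252.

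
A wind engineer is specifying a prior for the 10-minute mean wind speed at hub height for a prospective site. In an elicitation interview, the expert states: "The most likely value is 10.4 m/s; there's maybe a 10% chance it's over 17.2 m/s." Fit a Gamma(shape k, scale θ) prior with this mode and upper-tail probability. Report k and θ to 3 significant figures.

Gamma(k,θ) with k>1 has mode (k−1)θ, so θ = 10.4/(k−1).
Need P(X < 17.2) = 0.9 with θ tied to k this way. Start at k = 2, θ = 10.4: P(X<17.2) ≈ 0.492.
Too low — raise k to concentrate. Iterating converges to k ≈ 8.46.
Then θ = 10.4/(8.46−1) ≈ 1.4.

k ≈ 8.46, θ ≈ 1.4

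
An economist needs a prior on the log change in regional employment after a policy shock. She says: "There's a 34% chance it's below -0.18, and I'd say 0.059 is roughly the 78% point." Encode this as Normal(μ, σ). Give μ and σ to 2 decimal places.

μ = -0.10, σ = 0.20

For Normal(μ,σ), the p-quantile is μ + z_p·σ. Here z_{0.34} = -0.4125, z_{0.78} = 0.7722.
So -0.18 = μ − 0.4125σ and 0.059 = μ + 0.7722σ.
Subtracting: σ = (0.059 − -0.18)/(0.7722 − (-0.4125)) = 0.20.
Then μ = -0.18 − (-0.4125)·0.20 = -0.10.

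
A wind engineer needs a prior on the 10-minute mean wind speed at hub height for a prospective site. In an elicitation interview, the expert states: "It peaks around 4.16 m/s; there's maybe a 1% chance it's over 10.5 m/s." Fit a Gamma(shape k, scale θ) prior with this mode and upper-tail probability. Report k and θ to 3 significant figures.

Gamma(k,θ) with k>1 has mode (k−1)θ, so θ = 4.16/(k−1).
Need P(X < 10.5) = 0.99 with θ tied to k this way. Start at k = 2, θ = 4.16: P(X<10.5) ≈ 0.718.
Too low — raise k to concentrate. Iterating converges to k ≈ 6.46.
Then θ = 4.16/(6.46−1) ≈ 0.761.

k ≈ 6.46, θ ≈ 0.761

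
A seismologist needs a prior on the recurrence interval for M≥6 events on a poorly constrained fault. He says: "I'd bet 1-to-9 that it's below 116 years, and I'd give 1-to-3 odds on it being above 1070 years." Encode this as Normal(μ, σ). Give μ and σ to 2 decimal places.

μ = 741.04, σ = 487.72

For Normal(μ,σ), the p-quantile is μ + z_p·σ. Here z_{0.1} = -1.282, z_{0.75} = 0.6745.
So 116 = μ − 1.282σ and 1070 = μ + 0.6745σ.
Subtracting: σ = (1070 − 116)/(0.6745 − (-1.282)) = 487.72.
Then μ = 116 − (-1.282)·487.72 = 741.04.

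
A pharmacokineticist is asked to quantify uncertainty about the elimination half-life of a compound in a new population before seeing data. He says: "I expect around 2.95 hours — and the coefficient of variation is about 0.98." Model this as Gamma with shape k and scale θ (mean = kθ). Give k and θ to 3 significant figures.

k ≈ 1.04, θ ≈ 2.83

For Gamma(k, scale θ): mean = kθ, variance = kθ², so CV = 1/√k.
CV = 0.98, hence k = 1/CV² = 1.04.
Then θ = mean/k = 2.95/1.04 = 2.83.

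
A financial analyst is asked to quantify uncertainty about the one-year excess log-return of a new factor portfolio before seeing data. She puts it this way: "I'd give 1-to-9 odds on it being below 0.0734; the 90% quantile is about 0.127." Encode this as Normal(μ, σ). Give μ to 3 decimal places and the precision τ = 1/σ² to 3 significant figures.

μ = 0.100, τ = 2290

For Normal(μ,σ), the p-quantile is μ + z_p·σ. Here z_{0.1} = -1.282, z_{0.9} = 1.282.
So 0.0734 = μ − 1.282σ and 0.127 = μ + 1.282σ.
Subtracting: σ = (0.127 − 0.0734)/(1.282 − (-1.282)) = 0.021.
Then μ = 0.0734 − (-1.282)·0.021 = 0.100.
Precision τ = 1/σ² = 1/0.02091² = 2290.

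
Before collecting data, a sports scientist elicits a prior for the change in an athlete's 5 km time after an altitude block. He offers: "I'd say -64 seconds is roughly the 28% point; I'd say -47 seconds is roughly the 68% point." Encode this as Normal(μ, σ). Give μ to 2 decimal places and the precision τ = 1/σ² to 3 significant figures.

The p-quantile of Normal(μ,σ) is μ + z_p·σ, with z_{0.28} = -0.5828 and z_{0.68} = 0.4677.
Eliminate σ: μ = (z₂·x₁ − z₁·x₂)/(z₂ − z₁) = (0.4677·-64 − (-0.5828)·-47)/1.051 = -54.57.
Then σ = (x₂ − x₁)/(z₂ − z₁) = (-47 − -64)/1.051 = 16.18.
Precision τ = 1/σ² = 1/16.18² = 0.00382.

μ = -54.57, τ = 0.00382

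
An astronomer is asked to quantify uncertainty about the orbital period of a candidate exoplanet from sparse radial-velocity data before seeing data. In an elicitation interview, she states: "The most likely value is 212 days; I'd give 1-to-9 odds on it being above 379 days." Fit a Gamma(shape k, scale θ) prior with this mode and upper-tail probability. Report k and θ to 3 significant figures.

Gamma(k,θ) with k>1 has mode (k−1)θ, so θ = 212/(k−1).
Need P(X < 379) = 0.9 with θ tied to k this way. Start at k = 2, θ = 212: P(X<379) ≈ 0.534.
Too low — raise k to concentrate. Iterating converges to k ≈ 6.64.
Then θ = 212/(6.64−1) ≈ 37.6.

k ≈ 6.64, θ ≈ 37.6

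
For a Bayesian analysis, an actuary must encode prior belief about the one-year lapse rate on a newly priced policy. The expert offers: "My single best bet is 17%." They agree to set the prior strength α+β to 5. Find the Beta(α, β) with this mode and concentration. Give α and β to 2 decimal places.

For α,β > 1 the Beta mode is (α−1)/(α+β−2). With α+β = 5, the mode is (α−1)/3.
Set (α−1)/3 = 0.17 → α = 1 + 0.17·3 = 1.51.
β = 5 − α = 3.49.

α = 1.51, β = 3.49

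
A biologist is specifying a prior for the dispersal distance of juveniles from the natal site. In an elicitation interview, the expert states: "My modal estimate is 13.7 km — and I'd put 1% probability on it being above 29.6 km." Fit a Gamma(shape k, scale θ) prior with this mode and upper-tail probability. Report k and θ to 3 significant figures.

Gamma(k,θ) with k>1 has mode (k−1)θ, so θ = 13.7/(k−1).
Need P(X < 29.6) = 0.99 with θ tied to k this way. Start at k = 2, θ = 13.7: P(X<29.6) ≈ 0.636.
Too low — raise k to concentrate. Iterating converges to k ≈ 9.15.
Then θ = 13.7/(9.15−1) ≈ 1.68.

k ≈ 9.15, θ ≈ 1.68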